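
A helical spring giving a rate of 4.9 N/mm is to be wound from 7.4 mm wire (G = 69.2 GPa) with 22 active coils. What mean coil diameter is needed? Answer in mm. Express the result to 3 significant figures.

D = (Gd⁴/(8N_a·k))^(1/3) = (69.2×10³·7.4⁴/(8·22·4.9))^(1/3)
  = (240616)^(1/3) = 62.1978 mm

62.2 mm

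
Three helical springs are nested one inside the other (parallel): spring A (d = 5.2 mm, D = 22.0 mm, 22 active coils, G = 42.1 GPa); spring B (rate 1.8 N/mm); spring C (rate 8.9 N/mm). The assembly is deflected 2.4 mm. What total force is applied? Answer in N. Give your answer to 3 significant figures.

65.1 N

k_A = Gd⁴/(8D³N_a) = (42.1×10³)(5.2⁴)/(8·22.0³·22) = 16.425 N/mm
Parallel: k_eq = 16.425 + 1.8 + 8.9 = 27.125 N/mm
F = k_eq·δ = 27.125·2.4 = 65.101 N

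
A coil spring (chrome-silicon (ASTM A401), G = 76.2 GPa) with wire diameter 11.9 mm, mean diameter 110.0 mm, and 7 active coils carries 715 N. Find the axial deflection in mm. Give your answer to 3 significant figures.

34.9 mm

k = Gd⁴/(8D³N_a) = (76.2×10³)(11.9⁴)/(8·110.0³·7) = 20.501 N/mm
δ = F/k = 715 / 20.501 = 34.876 mm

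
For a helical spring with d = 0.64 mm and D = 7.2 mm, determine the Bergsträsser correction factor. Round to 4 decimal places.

1.1190

C = D/d = 7.2/0.64 = 11.2500
K_B = (4C+2)/(4C−3) = 47.000/42.000 = 1.1190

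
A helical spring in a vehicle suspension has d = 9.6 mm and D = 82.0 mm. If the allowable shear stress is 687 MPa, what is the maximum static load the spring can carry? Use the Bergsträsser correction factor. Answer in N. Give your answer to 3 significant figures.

C = D/d = 82.0/9.6 = 8.5417
K_B = (4C+2)/(4C−3) = 36.167/31.167 = 1.1604
τ_max = K·8FD/(πd³) → F_max = τ_allow·πd³/(8DK)
F_max = 687·π·9.6³/(8·82.0·1.1604) = 1.9095e+06/761.24 = 2508.4 N

2510 N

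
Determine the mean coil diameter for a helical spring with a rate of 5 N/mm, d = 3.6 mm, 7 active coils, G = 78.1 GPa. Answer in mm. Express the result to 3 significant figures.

36.0 mm

D = (Gd⁴/(8N_a·k))^(1/3) = (78.1×10³·3.6⁴/(8·7·5))^(1/3)
  = (46849.3)^(1/3) = 36.0496 mm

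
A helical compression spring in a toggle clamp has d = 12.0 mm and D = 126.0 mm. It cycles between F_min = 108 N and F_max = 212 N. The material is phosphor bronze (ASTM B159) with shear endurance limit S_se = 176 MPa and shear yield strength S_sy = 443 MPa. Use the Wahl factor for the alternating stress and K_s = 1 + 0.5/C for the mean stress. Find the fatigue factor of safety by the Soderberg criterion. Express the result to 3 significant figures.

7.54

C = D/d = 126.0/12.0 = 10.5000; K_W = (4C−1)/(4C−4)+0.615/C = 1.1375; K_s = 1+0.5/C = 1.0476
F_a = (F_max−F_min)/2 = 52 N; F_m = (F_max+F_min)/2 = 160 N
τ_a = K_W·8F_aD/(πd³) = 1.1375 × 9.6554 = 10.983 MPa
τ_m = K_s·8F_mD/(πd³) = 1.0476 × 29.709 = 31.124 MPa
Soderberg: 1/n_f = τ_a/S_se + τ_m/S_sy = 10.983/176 + 31.124/443 = 0.06240 + 0.07026 = 0.13266
n_f = 1/0.13266 = 7.538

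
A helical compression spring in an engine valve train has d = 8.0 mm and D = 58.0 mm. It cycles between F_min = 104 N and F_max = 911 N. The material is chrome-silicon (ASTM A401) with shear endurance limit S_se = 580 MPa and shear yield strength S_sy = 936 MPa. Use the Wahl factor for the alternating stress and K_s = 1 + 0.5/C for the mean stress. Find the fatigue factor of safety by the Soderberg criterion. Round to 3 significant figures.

C = D/d = 58.0/8.0 = 7.2500; K_W = (4C−1)/(4C−4)+0.615/C = 1.2048; K_s = 1+0.5/C = 1.0690
F_a = (F_max−F_min)/2 = 403.5 N; F_m = (F_max+F_min)/2 = 507.5 N
τ_a = K_W·8F_aD/(πd³) = 1.2048 × 116.4 = 140.24 MPa
τ_m = K_s·8F_mD/(πd³) = 1.0690 × 146.4 = 156.49 MPa
Soderberg: 1/n_f = τ_a/S_se + τ_m/S_sy = 140.24/580 + 156.49/936 = 0.24179 + 0.16719 = 0.40898
n_f = 1/0.40898 = 2.445

2.45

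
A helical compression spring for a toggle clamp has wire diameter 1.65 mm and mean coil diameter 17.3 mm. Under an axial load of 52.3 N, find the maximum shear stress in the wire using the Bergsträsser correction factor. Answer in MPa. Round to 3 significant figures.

Spring index C = D/d = 17.3/1.65 = 10.4848
K_B = (4C+2)/(4C−3) = 43.939/38.939 = 1.1284
τ₀ = 8FD/(πd³) = 8·52.3·17.3/(π·1.65³) = 7238.32/14.112 = 512.9 MPa
τ_max = K·τ₀ = 1.1284 × 512.9 = 578.76 MPa

579 MPa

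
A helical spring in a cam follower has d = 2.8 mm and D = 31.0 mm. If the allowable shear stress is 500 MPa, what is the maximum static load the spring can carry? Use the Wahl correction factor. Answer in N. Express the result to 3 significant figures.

123 N

C = D/d = 31.0/2.8 = 11.0714
K_W = (4C−1)/(4C−4) + 0.615/C = 43.286/40.286 + 0.0555 = 1.1300
τ_max = K·8FD/(πd³) → F_max = τ_allow·πd³/(8DK)
F_max = 500·π·2.8³/(8·31.0·1.1300) = 34482/280.24 = 123.04 N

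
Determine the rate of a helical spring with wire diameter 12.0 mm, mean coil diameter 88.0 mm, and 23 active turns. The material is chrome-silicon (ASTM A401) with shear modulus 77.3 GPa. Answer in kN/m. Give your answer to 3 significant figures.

12.8 kN/m

k = Gd⁴/(8D³N_a) = (77.3×10³ × 12.0⁴) / (8 × 88.0³ × 23)
  = 1.60289e+09 / 1.25391e+08 = 12.783 N/mm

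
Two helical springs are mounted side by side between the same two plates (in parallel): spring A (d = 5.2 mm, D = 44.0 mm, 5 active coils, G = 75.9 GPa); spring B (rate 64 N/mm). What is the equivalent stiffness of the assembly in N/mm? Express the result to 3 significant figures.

k_A = Gd⁴/(8D³N_a) = (75.9×10³)(5.2⁴)/(8·44.0³·5) = 16.287 N/mm
Parallel: k_eq = 16.287 + 64 = 80.287 N/mm

80.3 N/mm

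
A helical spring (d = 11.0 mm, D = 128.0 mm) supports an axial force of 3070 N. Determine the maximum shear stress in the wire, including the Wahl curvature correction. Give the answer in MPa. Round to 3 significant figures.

845 MPa

Spring index C = D/d = 128.0/11.0 = 11.6364
K_W = (4C−1)/(4C−4) + 0.615/C = 45.545/42.545 + 0.0529 = 1.1234
τ₀ = 8FD/(πd³) = 8·3070·128.0/(π·11.0³) = 3.14368e+06/4181.5 = 751.81 MPa
τ_max = K·τ₀ = 1.1234 × 751.81 = 844.56 MPa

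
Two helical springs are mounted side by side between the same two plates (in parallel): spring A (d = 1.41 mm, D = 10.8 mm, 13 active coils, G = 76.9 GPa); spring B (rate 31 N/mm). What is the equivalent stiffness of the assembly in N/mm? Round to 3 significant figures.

33.3 N/mm

k_A = Gd⁴/(8D³N_a) = (76.9×10³)(1.41⁴)/(8·10.8³·13) = 2.3201 N/mm
Parallel: k_eq = 2.3201 + 31 = 33.32 N/mm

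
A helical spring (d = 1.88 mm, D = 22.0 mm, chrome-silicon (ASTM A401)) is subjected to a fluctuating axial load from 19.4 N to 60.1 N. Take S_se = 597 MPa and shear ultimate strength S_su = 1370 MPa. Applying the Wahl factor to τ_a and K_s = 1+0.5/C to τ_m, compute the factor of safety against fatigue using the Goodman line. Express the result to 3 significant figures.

1.73

C = D/d = 22.0/1.88 = 11.7021; K_W = (4C−1)/(4C−4)+0.615/C = 1.1226; K_s = 1+0.5/C = 1.0427
F_a = (F_max−F_min)/2 = 20.35 N; F_m = (F_max+F_min)/2 = 39.75 N
τ_a = K_W·8F_aD/(πd³) = 1.1226 × 171.57 = 192.62 MPa
τ_m = K_s·8F_mD/(πd³) = 1.0427 × 335.14 = 349.46 MPa
Goodman: 1/n_f = τ_a/S_se + τ_m/S_su = 192.62/597 + 349.46/1370 = 0.32264 + 0.25508 = 0.57772
n_f = 1/0.57772 = 1.731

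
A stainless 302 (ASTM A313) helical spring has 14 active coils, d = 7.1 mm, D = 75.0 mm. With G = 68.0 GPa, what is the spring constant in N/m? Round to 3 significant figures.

3660 N/m

k = Gd⁴/(8D³N_a) = (68.0×10³ × 7.1⁴) / (8 × 75.0³ × 14)
  = 1.72799e+08 / 4.725e+07 = 3.6571 N/mm = 3657.1 N/m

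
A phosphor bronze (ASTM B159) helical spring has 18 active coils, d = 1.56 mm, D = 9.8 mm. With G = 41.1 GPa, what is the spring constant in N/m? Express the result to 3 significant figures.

1800 N/m

k = Gd⁴/(8D³N_a) = (41.1×10³ × 1.56⁴) / (8 × 9.8³ × 18)
  = 243411 / 135532 = 1.796 N/mm = 1796 N/m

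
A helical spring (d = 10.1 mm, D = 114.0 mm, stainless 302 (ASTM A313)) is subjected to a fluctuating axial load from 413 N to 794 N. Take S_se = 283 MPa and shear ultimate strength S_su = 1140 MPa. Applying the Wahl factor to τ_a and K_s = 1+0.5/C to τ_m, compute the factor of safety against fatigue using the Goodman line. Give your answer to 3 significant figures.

2.71

C = D/d = 114.0/10.1 = 11.2871; K_W = (4C−1)/(4C−4)+0.615/C = 1.1274; K_s = 1+0.5/C = 1.0443
F_a = (F_max−F_min)/2 = 190.5 N; F_m = (F_max+F_min)/2 = 603.5 N
τ_a = K_W·8F_aD/(πd³) = 1.1274 × 53.675 = 60.513 MPa
τ_m = K_s·8F_mD/(πd³) = 1.0443 × 170.04 = 177.58 MPa
Goodman: 1/n_f = τ_a/S_se + τ_m/S_su = 60.513/283 + 177.58/1140 = 0.21383 + 0.15577 = 0.3696
n_f = 1/0.3696 = 2.706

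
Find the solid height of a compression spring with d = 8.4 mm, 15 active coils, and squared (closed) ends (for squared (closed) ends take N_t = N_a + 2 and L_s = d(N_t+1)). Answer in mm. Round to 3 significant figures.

squared (closed) ends: N_t = N_a + 2 = 15 + 2 = 17
L_s = d·(N_t+1) = 8.4 × 18 = 151.2 mm

151 mm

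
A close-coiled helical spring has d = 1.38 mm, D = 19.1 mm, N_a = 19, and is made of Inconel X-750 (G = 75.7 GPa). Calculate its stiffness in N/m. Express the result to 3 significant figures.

259 N/m

k = Gd⁴/(8D³N_a) = (75.7×10³ × 1.38⁴) / (8 × 19.1³ × 19)
  = 274544 / 1.05912e+06 = 0.25922 N/mm = 259.22 N/m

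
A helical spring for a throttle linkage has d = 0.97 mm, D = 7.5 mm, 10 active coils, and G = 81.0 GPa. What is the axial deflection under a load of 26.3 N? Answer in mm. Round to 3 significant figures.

12.4 mm

k = Gd⁴/(8D³N_a) = (81.0×10³)(0.97⁴)/(8·7.5³·10) = 2.1247 N/mm
δ = F/k = 26.3 / 2.1247 = 12.378 mm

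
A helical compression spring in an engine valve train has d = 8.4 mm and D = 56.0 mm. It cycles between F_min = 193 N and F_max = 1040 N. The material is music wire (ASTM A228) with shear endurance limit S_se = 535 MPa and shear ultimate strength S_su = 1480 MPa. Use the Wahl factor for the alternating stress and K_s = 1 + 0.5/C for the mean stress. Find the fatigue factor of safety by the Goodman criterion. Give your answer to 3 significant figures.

2.93

C = D/d = 56.0/8.4 = 6.6667; K_W = (4C−1)/(4C−4)+0.615/C = 1.2246; K_s = 1+0.5/C = 1.0750
F_a = (F_max−F_min)/2 = 423.5 N; F_m = (F_max+F_min)/2 = 616.5 N
τ_a = K_W·8F_aD/(πd³) = 1.2246 × 101.89 = 124.78 MPa
τ_m = K_s·8F_mD/(πd³) = 1.0750 × 148.33 = 159.45 MPa
Goodman: 1/n_f = τ_a/S_se + τ_m/S_su = 124.78/535 + 159.45/1480 = 0.23323 + 0.10774 = 0.34097
n_f = 1/0.34097 = 2.933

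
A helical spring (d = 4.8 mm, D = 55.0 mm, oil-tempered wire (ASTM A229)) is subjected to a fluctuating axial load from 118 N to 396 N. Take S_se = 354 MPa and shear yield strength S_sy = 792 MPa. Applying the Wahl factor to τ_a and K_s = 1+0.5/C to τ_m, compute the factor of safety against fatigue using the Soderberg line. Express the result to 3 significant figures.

1.01

C = D/d = 55.0/4.8 = 11.4583; K_W = (4C−1)/(4C−4)+0.615/C = 1.1254; K_s = 1+0.5/C = 1.0436
F_a = (F_max−F_min)/2 = 139 N; F_m = (F_max+F_min)/2 = 257 N
τ_a = K_W·8F_aD/(πd³) = 1.1254 × 176.03 = 198.1 MPa
τ_m = K_s·8F_mD/(πd³) = 1.0436 × 325.47 = 339.67 MPa
Soderberg: 1/n_f = τ_a/S_se + τ_m/S_sy = 198.1/354 + 339.67/792 = 0.55962 + 0.42888 = 0.9885
n_f = 1/0.9885 = 1.012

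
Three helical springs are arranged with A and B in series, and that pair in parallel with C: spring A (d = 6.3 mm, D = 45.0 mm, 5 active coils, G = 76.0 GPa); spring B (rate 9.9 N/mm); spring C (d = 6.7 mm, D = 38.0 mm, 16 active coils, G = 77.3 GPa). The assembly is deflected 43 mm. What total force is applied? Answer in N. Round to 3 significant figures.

1280 N

k_A = Gd⁴/(8D³N_a) = (76.0×10³)(6.3⁴)/(8·45.0³·5) = 32.846 N/mm
k_C = Gd⁴/(8D³N_a) = (77.3×10³)(6.7⁴)/(8·38.0³·16) = 22.178 N/mm
Springs A,B series: k_AB = 1/(1/32.846+1/9.9) = 7.6071 N/mm; parallel with C: k_eq = 7.6071+22.178 = 29.785 N/mm
F = k_eq·δ = 29.785·43 = 1280.8 N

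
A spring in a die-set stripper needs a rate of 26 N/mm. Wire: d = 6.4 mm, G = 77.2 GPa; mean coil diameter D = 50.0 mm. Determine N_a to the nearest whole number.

N_a = Gd⁴/(8D³k) = (77.2×10³ × 6.4⁴)/(8 × 50.0³ × 26)
    = 1.2952e+08 / 2.6e+07 = 4.982 → 5 coils

5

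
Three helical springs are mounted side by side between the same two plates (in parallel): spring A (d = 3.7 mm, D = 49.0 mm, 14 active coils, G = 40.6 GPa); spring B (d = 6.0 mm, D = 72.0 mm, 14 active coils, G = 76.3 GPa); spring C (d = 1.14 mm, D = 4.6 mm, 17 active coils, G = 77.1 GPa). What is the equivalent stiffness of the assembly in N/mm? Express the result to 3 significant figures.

12.8 N/mm

k_A = Gd⁴/(8D³N_a) = (40.6×10³)(3.7⁴)/(8·49.0³·14) = 0.57747 N/mm
k_B = Gd⁴/(8D³N_a) = (76.3×10³)(6.0⁴)/(8·72.0³·14) = 2.3655 N/mm
k_C = Gd⁴/(8D³N_a) = (77.1×10³)(1.14⁴)/(8·4.6³·17) = 9.837 N/mm
Parallel: k_eq = 0.57747 + 2.3655 + 9.837 = 12.78 N/mm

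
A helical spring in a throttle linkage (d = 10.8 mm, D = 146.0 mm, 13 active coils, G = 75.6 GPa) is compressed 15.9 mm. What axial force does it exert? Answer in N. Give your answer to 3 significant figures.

k = Gd⁴/(8D³N_a) = (75.6×10³)(10.8⁴)/(8·146.0³·13) = 3.1778 N/mm
F = k·δ = 3.1778 × 15.9 = 50.527 N

50.5 N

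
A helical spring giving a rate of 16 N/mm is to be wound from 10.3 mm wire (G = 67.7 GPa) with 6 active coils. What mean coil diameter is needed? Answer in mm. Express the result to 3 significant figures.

D = (Gd⁴/(8N_a·k))^(1/3) = (67.7×10³·10.3⁴/(8·6·16))^(1/3)
  = (992148)^(1/3) = 99.7376 mm

99.7 mm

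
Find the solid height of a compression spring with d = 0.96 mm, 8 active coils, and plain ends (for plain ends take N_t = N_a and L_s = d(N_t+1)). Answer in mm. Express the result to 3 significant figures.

plain ends: N_t = N_a = 8
L_s = d·(N_t+1) = 0.96 × 9 = 8.64 mm

8.64 mm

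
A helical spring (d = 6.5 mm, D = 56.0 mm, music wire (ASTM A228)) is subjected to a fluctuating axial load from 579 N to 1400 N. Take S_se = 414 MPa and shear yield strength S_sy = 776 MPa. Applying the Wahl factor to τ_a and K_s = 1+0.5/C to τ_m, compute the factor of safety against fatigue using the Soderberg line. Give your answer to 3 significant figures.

C = D/d = 56.0/6.5 = 8.6154; K_W = (4C−1)/(4C−4)+0.615/C = 1.1699; K_s = 1+0.5/C = 1.0580
F_a = (F_max−F_min)/2 = 410.5 N; F_m = (F_max+F_min)/2 = 989.5 N
τ_a = K_W·8F_aD/(πd³) = 1.1699 × 213.16 = 249.37 MPa
τ_m = K_s·8F_mD/(πd³) = 1.0580 × 513.81 = 543.63 MPa
Soderberg: 1/n_f = τ_a/S_se + τ_m/S_sy = 249.37/414 + 543.63/776 = 0.60233 + 0.70056 = 1.3029
n_f = 1/1.3029 = 0.7675

0.768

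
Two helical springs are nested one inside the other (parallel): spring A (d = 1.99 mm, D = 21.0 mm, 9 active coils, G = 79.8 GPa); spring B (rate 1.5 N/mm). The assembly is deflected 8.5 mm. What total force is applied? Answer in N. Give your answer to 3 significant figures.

28.7 N

k_A = Gd⁴/(8D³N_a) = (79.8×10³)(1.99⁴)/(8·21.0³·9) = 1.8768 N/mm
Parallel: k_eq = 1.8768 + 1.5 = 3.3768 N/mm
F = k_eq·δ = 3.3768·8.5 = 28.703 N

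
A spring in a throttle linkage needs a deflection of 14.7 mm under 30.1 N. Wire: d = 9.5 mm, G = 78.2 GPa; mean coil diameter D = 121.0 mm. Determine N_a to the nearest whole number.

22

Required rate k = F/δ = 30.1/14.7 = 2.0476 N/mm
N_a = Gd⁴/(8D³k) = (78.2×10³ × 9.5⁴)/(8 × 121.0³ × 2.0476)
    = 6.36944e+08 / 2.90199e+07 = 21.95 → 22 coils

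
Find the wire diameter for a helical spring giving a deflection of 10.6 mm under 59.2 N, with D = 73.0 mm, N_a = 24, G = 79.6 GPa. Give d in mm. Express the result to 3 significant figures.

Required rate k = F/δ = 59.2/10.6 = 5.5849 N/mm
d = (8D³N_a·k / G)^(1/4) = (8·73.0³·24·5.5849 / (79.6×10³))^0.25
  = (5240.5)^0.25 = 8.5083 mm

8.51 mm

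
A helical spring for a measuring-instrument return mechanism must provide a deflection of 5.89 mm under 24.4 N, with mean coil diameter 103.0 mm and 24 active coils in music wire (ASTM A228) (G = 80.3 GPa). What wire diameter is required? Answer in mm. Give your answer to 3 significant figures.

10.2 mm

Required rate k = F/δ = 24.4/5.89 = 4.1426 N/mm
d = (8D³N_a·k / G)^(1/4) = (8·103.0³·24·4.1426 / (80.3×10³))^0.25
  = (10824)^0.25 = 10.1998 mm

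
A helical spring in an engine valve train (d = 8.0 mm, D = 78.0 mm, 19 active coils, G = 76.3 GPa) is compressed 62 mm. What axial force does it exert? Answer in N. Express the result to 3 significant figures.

k = Gd⁴/(8D³N_a) = (76.3×10³)(8.0⁴)/(8·78.0³·19) = 4.3327 N/mm
F = k·δ = 4.3327 × 62 = 268.63 N

269 N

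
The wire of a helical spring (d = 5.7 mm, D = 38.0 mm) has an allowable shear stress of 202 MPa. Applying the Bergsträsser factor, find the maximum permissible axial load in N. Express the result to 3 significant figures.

319 N

C = D/d = 38.0/5.7 = 6.6667
K_B = (4C+2)/(4C−3) = 28.667/23.667 = 1.2113
τ_max = K·8FD/(πd³) → F_max = τ_allow·πd³/(8DK)
F_max = 202·π·5.7³/(8·38.0·1.2113) = 1.1752e+05/368.23 = 319.16 N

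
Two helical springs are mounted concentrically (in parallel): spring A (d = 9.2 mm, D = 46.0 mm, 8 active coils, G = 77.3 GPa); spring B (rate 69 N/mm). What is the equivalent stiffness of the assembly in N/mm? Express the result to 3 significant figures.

k_A = Gd⁴/(8D³N_a) = (77.3×10³)(9.2⁴)/(8·46.0³·8) = 88.895 N/mm
Parallel: k_eq = 88.895 + 69 = 157.89 N/mm

158 N/mm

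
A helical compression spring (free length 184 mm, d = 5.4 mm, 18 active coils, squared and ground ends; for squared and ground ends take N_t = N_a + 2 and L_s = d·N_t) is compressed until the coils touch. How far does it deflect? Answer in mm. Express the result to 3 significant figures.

N_t = 20; L_s = 5.4·20 = 108 mm
δ_solid = L₀ − L_s = 184 − 108 = 76 mm

76.0 mm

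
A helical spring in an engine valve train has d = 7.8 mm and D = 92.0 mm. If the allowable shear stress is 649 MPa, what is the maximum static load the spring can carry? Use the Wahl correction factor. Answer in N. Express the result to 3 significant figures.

C = D/d = 92.0/7.8 = 11.7949
K_W = (4C−1)/(4C−4) + 0.615/C = 46.179/43.179 + 0.0521 = 1.1216
τ_max = K·8FD/(πd³) → F_max = τ_allow·πd³/(8DK)
F_max = 649·π·7.8³/(8·92.0·1.1216) = 9.6756e+05/825.51 = 1172.1 N

1170 N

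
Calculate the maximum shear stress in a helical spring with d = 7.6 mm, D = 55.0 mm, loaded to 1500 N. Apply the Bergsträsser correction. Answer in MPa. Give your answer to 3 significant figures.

Spring index C = D/d = 55.0/7.6 = 7.2368
K_B = (4C+2)/(4C−3) = 30.947/25.947 = 1.1927
τ₀ = 8FD/(πd³) = 8·1500·55.0/(π·7.6³) = 660000/1379.1 = 478.58 MPa
τ_max = K·τ₀ = 1.1927 × 478.58 = 570.8 MPa

571 MPa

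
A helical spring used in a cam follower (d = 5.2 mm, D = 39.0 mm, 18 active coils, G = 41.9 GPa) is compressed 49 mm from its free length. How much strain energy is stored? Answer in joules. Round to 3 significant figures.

k = Gd⁴/(8D³N_a) = (41.9×10³)(5.2⁴)/(8·39.0³·18) = 3.5865 N/mm
U = ½kδ² = 0.5 × 3.5865 × 49² = 4305.6 N·mm = 4.3056 J

4.31 J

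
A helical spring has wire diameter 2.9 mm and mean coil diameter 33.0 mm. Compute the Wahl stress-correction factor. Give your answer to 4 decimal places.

1.1263

C = D/d = 33.0/2.9 = 11.3793
K_W = (4C−1)/(4C−4) + 0.615/C = 44.517/41.517 + 0.0540 = 1.1263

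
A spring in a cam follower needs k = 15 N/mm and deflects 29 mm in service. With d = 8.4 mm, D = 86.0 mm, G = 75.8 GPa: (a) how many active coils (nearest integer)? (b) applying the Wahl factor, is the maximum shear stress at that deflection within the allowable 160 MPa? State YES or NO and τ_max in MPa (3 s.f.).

N_a = Gd⁴/(8D³k) = (75.8×10³)(8.4⁴)/(8·86.0³·15) = 4.944 → N_a = 5
Actual rate k = Gd⁴/(8D³·5) = 14.833 N/mm
Working load F = kδ = 14.833·29 = 430.16 N
C = 86.0/8.4 = 10.2381; K_W = (4C−1)/(4C−4)+0.615/C = 1.1413
τ_max = K_W·8FD/(πd³) = 1.1413·158.94 = 181.39 MPa
τ_max > 160 MPa → exceeds allowable

(a) 5 coils; (b) NO, τ_max = 181 MPa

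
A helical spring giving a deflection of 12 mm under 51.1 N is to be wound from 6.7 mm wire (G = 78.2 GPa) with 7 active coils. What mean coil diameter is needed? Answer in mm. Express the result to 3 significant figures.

87.1 mm

Required rate k = F/δ = 51.1/12 = 4.2583 N/mm
D = (Gd⁴/(8N_a·k))^(1/3) = (78.2×10³·6.7⁴/(8·7·4.2583))^(1/3)
  = (660813)^(1/3) = 87.1016 mm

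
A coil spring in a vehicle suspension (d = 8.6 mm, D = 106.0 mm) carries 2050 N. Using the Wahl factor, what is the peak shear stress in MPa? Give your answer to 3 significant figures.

Spring index C = D/d = 106.0/8.6 = 12.3256
K_W = (4C−1)/(4C−4) + 0.615/C = 48.302/45.302 + 0.0499 = 1.1161
τ₀ = 8FD/(πd³) = 8·2050·106.0/(π·8.6³) = 1.7384e+06/1998.2 = 869.97 MPa
τ_max = K·τ₀ = 1.1161 × 869.97 = 970.99 MPa

971 MPa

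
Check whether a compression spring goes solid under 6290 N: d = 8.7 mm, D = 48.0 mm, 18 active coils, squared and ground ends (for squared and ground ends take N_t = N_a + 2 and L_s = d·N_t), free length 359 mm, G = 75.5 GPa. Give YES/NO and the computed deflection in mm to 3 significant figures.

k = Gd⁴/(8D³N_a) = (75.5×10³)(8.7⁴)/(8·48.0³·18) = 27.16 N/mm
N_t = 20; L_s = 8.7·20 = 174 mm; δ_solid = L₀ − L_s = 359 − 174 = 185 mm
δ = F/k = 6290/27.16 = 231.59 mm
δ ≥ δ_solid → spring goes solid

YES, δ = 232 mm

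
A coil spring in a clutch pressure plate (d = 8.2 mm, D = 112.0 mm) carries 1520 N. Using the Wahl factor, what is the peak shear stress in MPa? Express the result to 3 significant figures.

Spring index C = D/d = 112.0/8.2 = 13.6585
K_W = (4C−1)/(4C−4) + 0.615/C = 53.634/50.634 + 0.0450 = 1.1043
τ₀ = 8FD/(πd³) = 8·1520·112.0/(π·8.2³) = 1.36192e+06/1732.2 = 786.25 MPa
τ_max = K·τ₀ = 1.1043 × 786.25 = 868.24 MPa

868 MPa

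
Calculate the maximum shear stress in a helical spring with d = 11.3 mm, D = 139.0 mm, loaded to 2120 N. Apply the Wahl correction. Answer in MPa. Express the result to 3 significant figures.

Spring index C = D/d = 139.0/11.3 = 12.3009
K_W = (4C−1)/(4C−4) + 0.615/C = 48.204/45.204 + 0.0500 = 1.1164
τ₀ = 8FD/(πd³) = 8·2120·139.0/(π·11.3³) = 2.35744e+06/4533 = 520.06 MPa
τ_max = K·τ₀ = 1.1164 × 520.06 = 580.58 MPa

581 MPa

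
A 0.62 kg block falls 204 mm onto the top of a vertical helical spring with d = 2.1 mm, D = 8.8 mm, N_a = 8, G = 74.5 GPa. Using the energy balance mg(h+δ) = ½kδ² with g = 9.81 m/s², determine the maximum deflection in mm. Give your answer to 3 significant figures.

k = Gd⁴/(8D³N_a) = (74.5×10³)(2.1⁴)/(8·8.8³·8) = 33.22 N/mm
W = mg = 0.62 × 9.81 = 6.0822 N
½kδ² − Wδ − Wh = 0 → δ = (W + √(W² + 2kWh))/k
δ = (6.0822 + √(36.993 + 82437.8))/33.22 = (6.0822 + 287.18)/33.22 = 8.8279 mm

8.83 mm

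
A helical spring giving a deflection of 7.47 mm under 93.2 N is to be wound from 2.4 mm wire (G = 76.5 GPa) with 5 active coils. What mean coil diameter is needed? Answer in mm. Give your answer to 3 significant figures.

Required rate k = F/δ = 93.2/7.47 = 12.477 N/mm
D = (Gd⁴/(8N_a·k))^(1/3) = (76.5×10³·2.4⁴/(8·5·12.477))^(1/3)
  = (5085.7)^(1/3) = 17.1969 mm

17.2 mm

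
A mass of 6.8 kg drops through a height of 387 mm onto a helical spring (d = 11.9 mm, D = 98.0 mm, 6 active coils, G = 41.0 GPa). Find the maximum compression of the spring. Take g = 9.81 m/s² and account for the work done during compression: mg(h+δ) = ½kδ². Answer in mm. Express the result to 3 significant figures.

k = Gd⁴/(8D³N_a) = (41.0×10³)(11.9⁴)/(8·98.0³·6) = 18.199 N/mm
W = mg = 6.8 × 9.81 = 66.708 N
½kδ² − Wδ − Wh = 0 → δ = (W + √(W² + 2kWh))/k
δ = (66.708 + √(4450 + 939661))/18.199 = (66.708 + 971.65)/18.199 = 57.055 mm

57.1 mm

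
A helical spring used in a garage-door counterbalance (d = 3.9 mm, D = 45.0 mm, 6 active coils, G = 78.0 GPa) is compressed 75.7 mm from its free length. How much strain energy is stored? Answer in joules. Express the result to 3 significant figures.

11.8 J

k = Gd⁴/(8D³N_a) = (78.0×10³)(3.9⁴)/(8·45.0³·6) = 4.1255 N/mm
U = ½kδ² = 0.5 × 4.1255 × 75.7² = 11821 N·mm = 11.821 J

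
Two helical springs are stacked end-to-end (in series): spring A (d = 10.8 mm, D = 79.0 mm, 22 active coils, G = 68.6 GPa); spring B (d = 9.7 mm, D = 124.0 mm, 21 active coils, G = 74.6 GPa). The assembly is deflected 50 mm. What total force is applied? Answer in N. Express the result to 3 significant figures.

k_A = Gd⁴/(8D³N_a) = (68.6×10³)(10.8⁴)/(8·79.0³·22) = 10.755 N/mm
k_B = Gd⁴/(8D³N_a) = (74.6×10³)(9.7⁴)/(8·124.0³·21) = 2.0618 N/mm
Series: 1/k_eq = 1/10.755 + 1/2.0618 = 0.57798; k_eq = 1.7302 N/mm
F = k_eq·δ = 1.7302·50 = 86.508 N

86.5 N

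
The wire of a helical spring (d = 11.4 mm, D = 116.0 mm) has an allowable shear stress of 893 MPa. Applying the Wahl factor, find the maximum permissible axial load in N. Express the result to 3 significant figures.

C = D/d = 116.0/11.4 = 10.1754
K_W = (4C−1)/(4C−4) + 0.615/C = 39.702/36.702 + 0.0604 = 1.1422
τ_max = K·8FD/(πd³) → F_max = τ_allow·πd³/(8DK)
F_max = 893·π·11.4³/(8·116.0·1.1422) = 4.1564e+06/1059.9 = 3921.3 N

3920 N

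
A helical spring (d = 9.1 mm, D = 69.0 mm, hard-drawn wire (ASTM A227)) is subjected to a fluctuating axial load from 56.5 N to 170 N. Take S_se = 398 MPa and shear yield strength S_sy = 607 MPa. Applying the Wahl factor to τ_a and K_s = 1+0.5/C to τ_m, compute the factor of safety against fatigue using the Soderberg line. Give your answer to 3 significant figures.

11.6

C = D/d = 69.0/9.1 = 7.5824; K_W = (4C−1)/(4C−4)+0.615/C = 1.1950; K_s = 1+0.5/C = 1.0659
F_a = (F_max−F_min)/2 = 56.75 N; F_m = (F_max+F_min)/2 = 113.25 N
τ_a = K_W·8F_aD/(πd³) = 1.1950 × 13.232 = 15.813 MPa
τ_m = K_s·8F_mD/(πd³) = 1.0659 × 26.406 = 28.147 MPa
Soderberg: 1/n_f = τ_a/S_se + τ_m/S_sy = 15.813/398 + 28.147/607 = 0.03973 + 0.04637 = 0.086103
n_f = 1/0.086103 = 11.61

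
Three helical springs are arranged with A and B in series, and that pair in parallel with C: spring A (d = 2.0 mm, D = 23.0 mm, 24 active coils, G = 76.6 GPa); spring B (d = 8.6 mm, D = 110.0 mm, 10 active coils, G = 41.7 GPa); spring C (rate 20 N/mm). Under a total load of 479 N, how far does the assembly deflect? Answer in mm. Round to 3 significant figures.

23.5 mm

k_A = Gd⁴/(8D³N_a) = (76.6×10³)(2.0⁴)/(8·23.0³·24) = 0.52464 N/mm
k_B = Gd⁴/(8D³N_a) = (41.7×10³)(8.6⁴)/(8·110.0³·10) = 2.1422 N/mm
Springs A,B series: k_AB = 1/(1/0.52464+1/2.1422) = 0.42143 N/mm; parallel with C: k_eq = 0.42143+20 = 20.421 N/mm
δ = F/k_eq = 479/20.421 = 23.456 mm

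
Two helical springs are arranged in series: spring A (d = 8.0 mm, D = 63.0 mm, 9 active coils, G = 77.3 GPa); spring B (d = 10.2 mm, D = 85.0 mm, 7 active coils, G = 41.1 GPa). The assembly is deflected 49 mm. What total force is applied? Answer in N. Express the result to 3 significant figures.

k_A = Gd⁴/(8D³N_a) = (77.3×10³)(8.0⁴)/(8·63.0³·9) = 17.587 N/mm
k_B = Gd⁴/(8D³N_a) = (41.1×10³)(10.2⁴)/(8·85.0³·7) = 12.936 N/mm
Series: 1/k_eq = 1/17.587 + 1/12.936 = 0.13417; k_eq = 7.4535 N/mm
F = k_eq·δ = 7.4535·49 = 365.22 N

365 N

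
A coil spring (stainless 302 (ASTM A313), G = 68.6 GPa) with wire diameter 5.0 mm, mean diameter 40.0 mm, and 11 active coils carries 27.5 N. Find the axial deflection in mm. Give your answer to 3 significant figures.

k = Gd⁴/(8D³N_a) = (68.6×10³)(5.0⁴)/(8·40.0³·11) = 7.6127 N/mm
δ = F/k = 27.5 / 7.6127 = 3.6124 mm

3.61 mm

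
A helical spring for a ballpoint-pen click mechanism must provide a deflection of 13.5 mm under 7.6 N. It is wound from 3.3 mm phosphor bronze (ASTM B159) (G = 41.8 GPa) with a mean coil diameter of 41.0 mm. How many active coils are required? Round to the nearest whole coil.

Required rate k = F/δ = 7.6/13.5 = 0.56296 N/mm
N_a = Gd⁴/(8D³k) = (41.8×10³ × 3.3⁴)/(8 × 41.0³ × 0.56296)
    = 4.95715e+06 / 310400 = 15.97 → 16 coils

16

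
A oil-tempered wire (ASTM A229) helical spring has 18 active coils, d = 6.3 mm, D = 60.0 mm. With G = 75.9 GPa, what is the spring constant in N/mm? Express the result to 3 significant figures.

3.84 N/mm

k = Gd⁴/(8D³N_a) = (75.9×10³ × 6.3⁴) / (8 × 60.0³ × 18)
  = 1.19565e+08 / 3.1104e+07 = 3.844 N/mm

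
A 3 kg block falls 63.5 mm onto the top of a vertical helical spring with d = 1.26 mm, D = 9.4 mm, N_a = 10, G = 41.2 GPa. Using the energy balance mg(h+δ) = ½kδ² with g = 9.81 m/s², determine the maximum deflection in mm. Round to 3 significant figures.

71.2 mm

k = Gd⁴/(8D³N_a) = (41.2×10³)(1.26⁴)/(8·9.4³·10) = 1.5628 N/mm
W = mg = 3 × 9.81 = 29.43 N
½kδ² − Wδ − Wh = 0 → δ = (W + √(W² + 2kWh))/k
δ = (29.43 + √(866.12 + 5841.17))/1.5628 = (29.43 + 81.898)/1.5628 = 71.236 mm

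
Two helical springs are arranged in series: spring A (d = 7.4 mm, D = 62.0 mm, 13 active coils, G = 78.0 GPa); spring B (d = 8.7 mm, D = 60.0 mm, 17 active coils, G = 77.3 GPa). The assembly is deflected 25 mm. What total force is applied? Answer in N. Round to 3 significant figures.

k_A = Gd⁴/(8D³N_a) = (78.0×10³)(7.4⁴)/(8·62.0³·13) = 9.4365 N/mm
k_B = Gd⁴/(8D³N_a) = (77.3×10³)(8.7⁴)/(8·60.0³·17) = 15.075 N/mm
Series: 1/k_eq = 1/9.4365 + 1/15.075 = 0.1723; k_eq = 5.8037 N/mm
F = k_eq·δ = 5.8037·25 = 145.09 N

145 N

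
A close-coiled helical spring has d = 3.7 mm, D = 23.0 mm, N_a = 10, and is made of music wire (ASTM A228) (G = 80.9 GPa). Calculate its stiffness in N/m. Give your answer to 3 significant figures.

15600 N/m

k = Gd⁴/(8D³N_a) = (80.9×10³ × 3.7⁴) / (8 × 23.0³ × 10)
  = 1.5162e+07 / 973360 = 15.577 N/mm = 15577 N/m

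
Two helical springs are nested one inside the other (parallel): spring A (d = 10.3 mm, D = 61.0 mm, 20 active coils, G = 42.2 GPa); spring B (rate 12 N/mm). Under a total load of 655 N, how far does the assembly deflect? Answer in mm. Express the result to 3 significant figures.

k_A = Gd⁴/(8D³N_a) = (42.2×10³)(10.3⁴)/(8·61.0³·20) = 13.078 N/mm
Parallel: k_eq = 13.078 + 12 = 25.078 N/mm
δ = F/k_eq = 655/25.078 = 26.118 mm

26.1 mm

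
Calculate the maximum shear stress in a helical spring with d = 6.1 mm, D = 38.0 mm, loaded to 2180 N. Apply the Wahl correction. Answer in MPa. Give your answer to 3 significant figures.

Spring index C = D/d = 38.0/6.1 = 6.2295
K_W = (4C−1)/(4C−4) + 0.615/C = 23.918/20.918 + 0.0987 = 1.2421
τ₀ = 8FD/(πd³) = 8·2180·38.0/(π·6.1³) = 662720/713.08 = 929.37 MPa
τ_max = K·τ₀ = 1.2421 × 929.37 = 1154.4 MPa

1150 MPa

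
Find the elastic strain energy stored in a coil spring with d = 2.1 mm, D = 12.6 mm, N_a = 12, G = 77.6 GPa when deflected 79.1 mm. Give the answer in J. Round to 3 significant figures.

24.6 J

k = Gd⁴/(8D³N_a) = (77.6×10³)(2.1⁴)/(8·12.6³·12) = 7.8588 N/mm
U = ½kδ² = 0.5 × 7.8588 × 79.1² = 24585 N·mm = 24.585 J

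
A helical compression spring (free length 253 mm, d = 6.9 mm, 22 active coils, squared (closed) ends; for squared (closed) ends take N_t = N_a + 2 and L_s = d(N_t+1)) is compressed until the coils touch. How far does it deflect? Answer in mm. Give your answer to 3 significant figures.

80.5 mm

N_t = 24; L_s = 6.9·25 = 172.5 mm
δ_solid = L₀ − L_s = 253 − 172.5 = 80.5 mm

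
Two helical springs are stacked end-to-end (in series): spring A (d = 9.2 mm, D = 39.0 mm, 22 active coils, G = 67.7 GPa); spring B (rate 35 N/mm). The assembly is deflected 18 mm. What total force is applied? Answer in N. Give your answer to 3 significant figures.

359 N

k_A = Gd⁴/(8D³N_a) = (67.7×10³)(9.2⁴)/(8·39.0³·22) = 46.455 N/mm
Series: 1/k_eq = 1/46.455 + 1/35 = 0.050098; k_eq = 19.961 N/mm
F = k_eq·δ = 19.961·18 = 359.3 N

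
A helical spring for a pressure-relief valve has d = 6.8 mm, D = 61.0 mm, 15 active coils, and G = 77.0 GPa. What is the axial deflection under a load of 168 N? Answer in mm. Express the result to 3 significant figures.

27.8 mm

k = Gd⁴/(8D³N_a) = (77.0×10³)(6.8⁴)/(8·61.0³·15) = 6.0444 N/mm
δ = F/k = 168 / 6.0444 = 27.794 mm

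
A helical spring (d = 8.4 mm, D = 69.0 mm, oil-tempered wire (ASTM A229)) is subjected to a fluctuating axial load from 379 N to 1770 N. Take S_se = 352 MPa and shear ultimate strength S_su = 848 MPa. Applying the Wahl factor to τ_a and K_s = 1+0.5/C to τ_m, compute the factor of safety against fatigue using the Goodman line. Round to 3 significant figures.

C = D/d = 69.0/8.4 = 8.2143; K_W = (4C−1)/(4C−4)+0.615/C = 1.1788; K_s = 1+0.5/C = 1.0609
F_a = (F_max−F_min)/2 = 695.5 N; F_m = (F_max+F_min)/2 = 1074.5 N
τ_a = K_W·8F_aD/(πd³) = 1.1788 × 206.18 = 243.05 MPa
τ_m = K_s·8F_mD/(πd³) = 1.0609 × 318.54 = 337.92 MPa
Goodman: 1/n_f = τ_a/S_se + τ_m/S_su = 243.05/352 + 337.92/848 = 0.69049 + 0.39850 = 1.089
n_f = 1/1.089 = 0.9183

0.918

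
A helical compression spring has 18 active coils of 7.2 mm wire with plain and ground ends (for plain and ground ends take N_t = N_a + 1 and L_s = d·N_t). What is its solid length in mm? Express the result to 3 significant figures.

137 mm

plain and ground ends: N_t = N_a + 1 = 18 + 1 = 19
L_s = d·N_t = 7.2 × 19 = 136.8 mm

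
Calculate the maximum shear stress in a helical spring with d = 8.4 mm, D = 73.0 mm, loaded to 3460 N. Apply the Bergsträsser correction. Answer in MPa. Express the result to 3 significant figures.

Spring index C = D/d = 73.0/8.4 = 8.6905
K_B = (4C+2)/(4C−3) = 36.762/31.762 = 1.1574
τ₀ = 8FD/(πd³) = 8·3460·73.0/(π·8.4³) = 2.02064e+06/1862 = 1085.2 MPa
τ_max = K·τ₀ = 1.1574 × 1085.2 = 1256 MPa

1260 MPa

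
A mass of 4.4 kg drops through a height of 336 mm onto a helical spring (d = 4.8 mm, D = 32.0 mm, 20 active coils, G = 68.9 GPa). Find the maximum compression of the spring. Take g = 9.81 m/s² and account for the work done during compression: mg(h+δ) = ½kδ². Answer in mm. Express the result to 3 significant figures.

71.0 mm

k = Gd⁴/(8D³N_a) = (68.9×10³)(4.8⁴)/(8·32.0³·20) = 6.9761 N/mm
W = mg = 4.4 × 9.81 = 43.164 N
½kδ² − Wδ − Wh = 0 → δ = (W + √(W² + 2kWh))/k
δ = (43.164 + √(1863.1 + 202351))/6.9761 = (43.164 + 451.9)/6.9761 = 70.966 mm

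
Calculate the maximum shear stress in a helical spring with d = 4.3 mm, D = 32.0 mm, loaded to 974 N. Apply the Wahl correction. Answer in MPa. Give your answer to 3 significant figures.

1200 MPa

Spring index C = D/d = 32.0/4.3 = 7.4419
K_W = (4C−1)/(4C−4) + 0.615/C = 28.767/25.767 + 0.0826 = 1.1991
τ₀ = 8FD/(πd³) = 8·974·32.0/(π·4.3³) = 249344/249.78 = 998.26 MPa
τ_max = K·τ₀ = 1.1991 × 998.26 = 1197 MPa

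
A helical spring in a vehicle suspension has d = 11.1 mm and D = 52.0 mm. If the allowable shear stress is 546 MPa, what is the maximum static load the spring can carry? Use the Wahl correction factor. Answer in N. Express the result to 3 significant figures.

C = D/d = 52.0/11.1 = 4.6847
K_W = (4C−1)/(4C−4) + 0.615/C = 17.739/14.739 + 0.1313 = 1.3348
τ_max = K·8FD/(πd³) → F_max = τ_allow·πd³/(8DK)
F_max = 546·π·11.1³/(8·52.0·1.3348) = 2.3459e+06/555.29 = 4224.7 N

4220 N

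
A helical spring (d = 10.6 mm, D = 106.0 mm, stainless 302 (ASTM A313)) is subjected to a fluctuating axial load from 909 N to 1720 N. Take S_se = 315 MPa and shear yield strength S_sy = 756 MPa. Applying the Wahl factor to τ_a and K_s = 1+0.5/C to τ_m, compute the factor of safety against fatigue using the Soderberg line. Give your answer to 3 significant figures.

1.34

C = D/d = 106.0/10.6 = 10.0000; K_W = (4C−1)/(4C−4)+0.615/C = 1.1448; K_s = 1+0.5/C = 1.0500
F_a = (F_max−F_min)/2 = 405.5 N; F_m = (F_max+F_min)/2 = 1314.5 N
τ_a = K_W·8F_aD/(πd³) = 1.1448 × 91.901 = 105.21 MPa
τ_m = K_s·8F_mD/(πd³) = 1.0500 × 297.91 = 312.81 MPa
Soderberg: 1/n_f = τ_a/S_se + τ_m/S_sy = 105.21/315 + 312.81/756 = 0.33400 + 0.41377 = 0.74777
n_f = 1/0.74777 = 1.337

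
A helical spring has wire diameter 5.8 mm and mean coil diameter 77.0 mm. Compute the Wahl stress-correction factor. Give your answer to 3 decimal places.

1.107

C = D/d = 77.0/5.8 = 13.2759
K_W = (4C−1)/(4C−4) + 0.615/C = 52.103/49.103 + 0.0463 = 1.1074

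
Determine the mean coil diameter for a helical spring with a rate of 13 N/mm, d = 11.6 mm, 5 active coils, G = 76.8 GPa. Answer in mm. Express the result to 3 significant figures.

139 mm

D = (Gd⁴/(8N_a·k))^(1/3) = (76.8×10³·11.6⁴/(8·5·13))^(1/3)
  = (2.67418e+06)^(1/3) = 138.8023 mm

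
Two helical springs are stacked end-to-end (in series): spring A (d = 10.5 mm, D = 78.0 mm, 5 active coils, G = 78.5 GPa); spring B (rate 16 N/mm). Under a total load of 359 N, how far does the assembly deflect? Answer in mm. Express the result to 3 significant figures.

k_A = Gd⁴/(8D³N_a) = (78.5×10³)(10.5⁴)/(8·78.0³·5) = 50.267 N/mm
Series: 1/k_eq = 1/50.267 + 1/16 = 0.082394; k_eq = 12.137 N/mm
δ = F/k_eq = 359/12.137 = 29.579 mm

29.6 mm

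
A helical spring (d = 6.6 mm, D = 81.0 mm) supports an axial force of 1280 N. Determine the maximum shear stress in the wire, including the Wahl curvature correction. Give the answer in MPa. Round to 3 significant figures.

Spring index C = D/d = 81.0/6.6 = 12.2727
K_W = (4C−1)/(4C−4) + 0.615/C = 48.091/45.091 + 0.0501 = 1.1166
τ₀ = 8FD/(πd³) = 8·1280·81.0/(π·6.6³) = 829440/903.2 = 918.34 MPa
τ_max = K·τ₀ = 1.1166 × 918.34 = 1025.5 MPa

1030 MPa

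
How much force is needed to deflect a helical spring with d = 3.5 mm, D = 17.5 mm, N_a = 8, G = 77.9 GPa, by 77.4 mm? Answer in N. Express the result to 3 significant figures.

k = Gd⁴/(8D³N_a) = (77.9×10³)(3.5⁴)/(8·17.5³·8) = 34.081 N/mm
F = k·δ = 34.081 × 77.4 = 2637.9 N

2640 N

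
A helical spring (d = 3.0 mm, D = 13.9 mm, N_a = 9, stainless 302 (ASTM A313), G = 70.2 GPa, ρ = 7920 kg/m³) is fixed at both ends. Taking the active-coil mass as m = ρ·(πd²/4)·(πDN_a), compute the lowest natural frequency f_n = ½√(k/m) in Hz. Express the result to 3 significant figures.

578 Hz

k = Gd⁴/(8D³N_a) = (70.2×10³)(3.0⁴)/(8·13.9³·9) = 29.407 N/mm = 29407 N/m
Wire length L = πDN_a = π·13.9·9 = 393.01 mm
m = ρ·(πd²/4)·L = 7920 × 7.0686×10⁻⁶ m² × 0.39301 m = 0.022002 kg
f_n = ½√(k/m) = 0.5·√(29407/0.022002) = 0.5·√(1.3365e+06) = 578.04 Hz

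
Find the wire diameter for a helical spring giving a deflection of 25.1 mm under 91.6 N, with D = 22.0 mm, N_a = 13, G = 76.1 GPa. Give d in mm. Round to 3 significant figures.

Required rate k = F/δ = 91.6/25.1 = 3.6494 N/mm
d = (8D³N_a·k / G)^(1/4) = (8·22.0³·13·3.6494 / (76.1×10³))^0.25
  = (53.105)^0.25 = 2.6995 mm

2.70 mm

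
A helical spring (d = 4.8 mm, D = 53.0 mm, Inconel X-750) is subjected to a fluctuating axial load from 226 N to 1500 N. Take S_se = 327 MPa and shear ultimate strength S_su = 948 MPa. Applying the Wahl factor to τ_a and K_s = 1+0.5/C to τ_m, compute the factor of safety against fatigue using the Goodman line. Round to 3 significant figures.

0.260

C = D/d = 53.0/4.8 = 11.0417; K_W = (4C−1)/(4C−4)+0.615/C = 1.1304; K_s = 1+0.5/C = 1.0453
F_a = (F_max−F_min)/2 = 637 N; F_m = (F_max+F_min)/2 = 863 N
τ_a = K_W·8F_aD/(πd³) = 1.1304 × 777.38 = 878.74 MPa
τ_m = K_s·8F_mD/(πd³) = 1.0453 × 1053.2 = 1100.9 MPa
Goodman: 1/n_f = τ_a/S_se + τ_m/S_su = 878.74/327 + 1100.9/948 = 2.68727 + 1.16126 = 3.8485
n_f = 1/3.8485 = 0.2598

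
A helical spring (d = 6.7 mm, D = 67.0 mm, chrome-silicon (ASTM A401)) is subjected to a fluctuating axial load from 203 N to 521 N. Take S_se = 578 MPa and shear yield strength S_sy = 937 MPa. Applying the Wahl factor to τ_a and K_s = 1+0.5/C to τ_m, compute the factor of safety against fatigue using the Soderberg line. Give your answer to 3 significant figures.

2.45

C = D/d = 67.0/6.7 = 10.0000; K_W = (4C−1)/(4C−4)+0.615/C = 1.1448; K_s = 1+0.5/C = 1.0500
F_a = (F_max−F_min)/2 = 159 N; F_m = (F_max+F_min)/2 = 362 N
τ_a = K_W·8F_aD/(πd³) = 1.1448 × 90.196 = 103.26 MPa
τ_m = K_s·8F_mD/(πd³) = 1.0500 × 205.35 = 215.62 MPa
Soderberg: 1/n_f = τ_a/S_se + τ_m/S_sy = 103.26/578 + 215.62/937 = 0.17865 + 0.23012 = 0.40877
n_f = 1/0.40877 = 2.446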